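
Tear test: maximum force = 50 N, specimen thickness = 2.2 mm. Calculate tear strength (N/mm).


22.7 N/mm


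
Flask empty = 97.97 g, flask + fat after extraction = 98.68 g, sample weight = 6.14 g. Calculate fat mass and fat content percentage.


Fat mass = 98.68 - 97.97 = 0.71 g
Fat% = 0.71 / 6.14 x 100 = 11.6%


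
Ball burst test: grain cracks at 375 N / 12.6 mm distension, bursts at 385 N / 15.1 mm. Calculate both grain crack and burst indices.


Crack index = 29.8 N/mm
Burst index = 25.5 N/mm

Crack index = 375 / 12.6 = 29.8 N/mm
Burst index = 385 / 15.1 = 25.5 N/mm


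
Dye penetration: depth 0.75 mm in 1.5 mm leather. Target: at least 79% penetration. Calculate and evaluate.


Penetration = 0.75 / 1.5 x 100 = 50.0%
Target: 79%
Meets target: No


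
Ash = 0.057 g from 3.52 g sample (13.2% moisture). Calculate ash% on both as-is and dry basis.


As-is ash% = 0.057 / 3.52 x 100 = 1.62%
Dry mass = 3.52 x (100 - 13.2) / 100 = 3.05536 g
Dry-basis ash% = 0.057 / 3.05536 x 100 = 1.87%


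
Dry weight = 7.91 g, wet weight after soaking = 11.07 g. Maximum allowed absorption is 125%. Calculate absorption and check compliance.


Absorption = 39.9%
Compliant: Yes


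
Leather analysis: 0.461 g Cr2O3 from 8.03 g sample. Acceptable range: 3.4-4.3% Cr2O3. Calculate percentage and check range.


Cr2O3% = 0.461 / 8.03 x 100 = 5.74%
Acceptable range: 3.4 to 4.3%
Within range: No


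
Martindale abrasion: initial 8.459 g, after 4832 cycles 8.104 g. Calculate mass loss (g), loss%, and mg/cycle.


Mass loss = 0.355 g
Loss = 4.20%
Rate = 0.073 mg/cycle


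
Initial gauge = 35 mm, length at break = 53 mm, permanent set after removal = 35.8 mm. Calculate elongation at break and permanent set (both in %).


Elongation at break = (53 - 35) / 35 x 100 = 51.4%
Permanent set = (35.8 - 35) / 35 x 100 = 2.3%


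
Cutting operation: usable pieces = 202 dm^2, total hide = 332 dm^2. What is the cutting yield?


Yield = usable / total x 100
Yield = 202 / 332 x 100 = 60.8%


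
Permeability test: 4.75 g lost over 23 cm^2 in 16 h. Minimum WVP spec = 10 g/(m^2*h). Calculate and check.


WVP = 4.75 / (23 x 16) x 10000 = 129.08 g/(m^2*h)
Minimum: 10 g/(m^2*h)
Meets spec: Yes


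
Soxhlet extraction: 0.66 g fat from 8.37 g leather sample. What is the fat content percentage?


7.9%


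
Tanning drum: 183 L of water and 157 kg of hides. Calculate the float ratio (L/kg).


1.2


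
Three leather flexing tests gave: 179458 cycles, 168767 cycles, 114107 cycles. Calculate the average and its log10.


Average = (179458 + 168767 + 114107) / 3 = 154111 cycles
log10(154111) = 5.19


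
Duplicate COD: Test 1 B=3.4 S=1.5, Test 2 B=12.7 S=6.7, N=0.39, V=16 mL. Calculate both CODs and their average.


COD1 = 370.5 mg/L
COD2 = 1170.0 mg/L
Average = 770.3 mg/L


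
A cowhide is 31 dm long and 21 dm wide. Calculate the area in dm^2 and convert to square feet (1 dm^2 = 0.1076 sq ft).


Area = 31 x 21 = 651 dm^2
Conversion: 651 x 0.1076 = 70.05 sq ft


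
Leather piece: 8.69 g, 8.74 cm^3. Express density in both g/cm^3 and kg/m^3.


0.994 g/cm^3
994 kg/m^3

Density = 8.69 / 8.74 = 0.994 g/cm^3
Convert: 0.994 x 1000 = 994 kg/m^3


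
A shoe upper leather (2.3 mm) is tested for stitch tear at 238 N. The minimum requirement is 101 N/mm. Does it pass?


STS = 103.5 N/mm
Passes: Yes

STS = 238 / 2.3 = 103.5 N/mm
Minimum required: 101 N/mm
Passes: Yes


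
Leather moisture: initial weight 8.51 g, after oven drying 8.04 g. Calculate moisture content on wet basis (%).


5.5%

Moisture = 8.51 - 8.04 = 0.47 g
MC = 0.47 / 8.51 x 100 = 5.5%


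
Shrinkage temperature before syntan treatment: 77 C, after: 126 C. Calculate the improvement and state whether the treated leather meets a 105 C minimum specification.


Improvement = 49 C
Meets 105 C spec: Yes


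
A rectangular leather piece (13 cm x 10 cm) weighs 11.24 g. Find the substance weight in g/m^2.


Area = 13 x 10 = 130 cm^2
SW = 11.24 / 130 x 10000 = 864.6 g/m^2


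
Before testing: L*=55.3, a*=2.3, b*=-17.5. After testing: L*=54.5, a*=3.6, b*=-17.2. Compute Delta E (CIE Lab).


Delta E = 1.56

dL = 54.5 - 55.3 = -0.8
da = 3.6 - 2.3 = 1.3
db = -17.2 - (-17.5) = 0.3
dE = sqrt((-0.8)^2 + (1.3)^2 + (0.3)^2) = 1.56


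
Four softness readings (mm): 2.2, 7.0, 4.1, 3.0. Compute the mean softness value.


4.08 mm

Sum = 2.2 + 7.0 + 4.1 + 3.0
Mean = 16.3 / 4 = 4.08 mm


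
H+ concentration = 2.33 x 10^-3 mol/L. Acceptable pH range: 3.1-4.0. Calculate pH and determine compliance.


pH = 2.63
Compliant: No

pH = -log10(2.33 x 10^-3) = 2.63
Range: 3.1 to 4.0
Compliant: No


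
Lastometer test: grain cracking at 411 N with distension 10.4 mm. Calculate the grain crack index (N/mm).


Grain crack index = force / distension
Index = 411 / 10.4 = 39.5 N/mm


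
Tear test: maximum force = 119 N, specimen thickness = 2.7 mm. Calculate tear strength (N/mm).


Tear strength = force / thickness
Tear = 119 / 2.7 = 44.1 N/mm


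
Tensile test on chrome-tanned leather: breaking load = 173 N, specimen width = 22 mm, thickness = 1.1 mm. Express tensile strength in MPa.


7.15 MPa


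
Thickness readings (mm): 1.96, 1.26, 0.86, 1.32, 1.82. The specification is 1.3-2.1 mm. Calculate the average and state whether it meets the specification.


Sum = 7.22
Average = 7.22 / 5 = 1.44 mm
Specification range: 1.3 to 2.1 mm
Within spec: Yes


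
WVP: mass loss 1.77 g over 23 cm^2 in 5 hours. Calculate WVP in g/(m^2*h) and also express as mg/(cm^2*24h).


WVP = 1.77 / (23 x 5) x 10000 = 153.91 g/(m^2*h)
Mass loss in mg = 1.77 x 1000 = 1770 mg
Per cm^2 per 24h in mg: 1770 x 24 / (23 x 5) = 42480 / 115 = 369.39 mg/(cm^2*24h)


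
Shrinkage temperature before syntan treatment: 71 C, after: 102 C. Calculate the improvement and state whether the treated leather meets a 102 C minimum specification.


Improvement = 31 C
Meets 102 C spec: Yes

Improvement = 102 - 71 = 31 C
Spec check: 102 C >= 102 C? Yes


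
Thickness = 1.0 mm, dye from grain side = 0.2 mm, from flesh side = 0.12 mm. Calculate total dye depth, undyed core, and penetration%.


Total dyed = 0.32 mm
Undyed core = 0.68 mm
Penetration = 32.0%


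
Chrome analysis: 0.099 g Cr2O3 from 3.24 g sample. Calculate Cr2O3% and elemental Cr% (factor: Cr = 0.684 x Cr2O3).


Cr2O3% = 0.099 / 3.24 x 100 = 3.06%
Cr% = 3.06 x 0.684 = 2.09%


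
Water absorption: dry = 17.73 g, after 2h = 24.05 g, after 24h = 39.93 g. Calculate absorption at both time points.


WA (2h) = (24.05 - 17.73) / 17.73 x 100 = 35.6%
WA (24h) = (39.93 - 17.73) / 17.73 x 100 = 125.2%


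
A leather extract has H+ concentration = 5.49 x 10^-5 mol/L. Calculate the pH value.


pH = 4.26

pH = -log10[H+]
pH = -log10(5.49 x 10^-5) = 4.26


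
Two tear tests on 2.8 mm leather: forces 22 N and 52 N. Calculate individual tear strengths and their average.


Tear 1 = 22 / 2.8 = 7.9 N/mm
Tear 2 = 52 / 2.8 = 18.6 N/mm
Average = (7.9 + 18.6) / 2 = 13.3 N/mm


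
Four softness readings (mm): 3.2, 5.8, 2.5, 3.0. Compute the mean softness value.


Sum = 3.2 + 5.8 + 2.5 + 3.0
Mean = 14.5 / 4 = 3.63 mm


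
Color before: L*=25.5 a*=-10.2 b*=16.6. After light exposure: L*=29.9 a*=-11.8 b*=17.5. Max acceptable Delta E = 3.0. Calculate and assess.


dL = 4.4, da = -1.6, db = 0.9
dE = sqrt((4.4)^2 + (-1.6)^2 + (0.9)^2) = 4.77
Max = 3.0
Passes: No


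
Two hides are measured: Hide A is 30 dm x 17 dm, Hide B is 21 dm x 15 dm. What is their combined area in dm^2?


Hide A area = 30 x 17 = 510 dm^2
Hide B area = 21 x 15 = 315 dm^2
Total = 510 + 315 = 825 dm^2


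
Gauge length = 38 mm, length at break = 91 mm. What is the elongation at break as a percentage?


Extension = 91 - 38 = 53 mm
Elongation = 53 / 38 x 100 = 139.5%


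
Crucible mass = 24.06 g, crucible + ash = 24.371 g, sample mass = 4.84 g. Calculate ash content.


Ash mass = 0.311 g
Ash content = 6.43%

Ash mass = 24.371 - 24.06 = 0.311 g
Ash% = 0.311 / 4.84 x 100 = 6.43%


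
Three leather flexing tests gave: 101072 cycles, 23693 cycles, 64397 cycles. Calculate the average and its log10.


Average = (101072 + 23693 + 64397) / 3 = 63054 cycles
log10(63054) = 4.80


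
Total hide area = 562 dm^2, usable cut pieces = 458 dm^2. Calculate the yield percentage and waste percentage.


Yield = 81.5%
Waste = 18.5%


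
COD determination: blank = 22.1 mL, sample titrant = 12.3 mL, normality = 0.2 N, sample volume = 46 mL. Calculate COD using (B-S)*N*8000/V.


340.9 mg/L

COD = (22.1 - 12.3) x 0.2 x 8000 / 46
COD = 9.8 x 0.2 x 8000 / 46
COD = 340.9 mg/L


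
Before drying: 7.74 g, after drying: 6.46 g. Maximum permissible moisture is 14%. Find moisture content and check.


MC = (7.74 - 6.46) / 7.74 x 100 = 16.5%
Maximum: 14%
Acceptable: No


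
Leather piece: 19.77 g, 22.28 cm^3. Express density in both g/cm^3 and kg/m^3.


Density = 19.77 / 22.28 = 0.887 g/cm^3
Convert: 0.887 x 1000 = 887 kg/m^3


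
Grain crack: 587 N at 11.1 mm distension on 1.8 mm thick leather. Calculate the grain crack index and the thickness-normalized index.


Crack index = 52.9 N/mm
Normalized index = 29.4 N/mm per mm


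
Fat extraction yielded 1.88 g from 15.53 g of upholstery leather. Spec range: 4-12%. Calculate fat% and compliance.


Fat content = 12.1%
Compliant: No

Fat% = 1.88 / 15.53 x 100 = 12.1%
Spec range: 4-12%
Compliant: No


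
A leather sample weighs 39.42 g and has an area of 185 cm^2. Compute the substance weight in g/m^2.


2130.8 g/m^2

Substance weight = mass / area x 10000
SW = 39.42 / 185 x 10000
SW = 2130.8 g/m^2


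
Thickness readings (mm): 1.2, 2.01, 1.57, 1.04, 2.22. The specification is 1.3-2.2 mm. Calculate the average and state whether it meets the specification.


Sum = 8.04
Average = 8.04 / 5 = 1.61 mm
Specification range: 1.3 to 2.2 mm
Within spec: Yes


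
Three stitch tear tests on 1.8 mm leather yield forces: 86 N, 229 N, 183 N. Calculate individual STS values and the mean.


STS1 = 86 / 1.8 = 47.8 N/mm
STS2 = 229 / 1.8 = 127.2 N/mm
STS3 = 183 / 1.8 = 101.7 N/mm
Mean = (47.8 + 127.2 + 101.7) / 3 = 92.2 N/mm


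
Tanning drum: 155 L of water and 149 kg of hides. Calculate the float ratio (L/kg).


1.0

Float ratio = water / hide weight
Ratio = 155 / 149 = 1.0


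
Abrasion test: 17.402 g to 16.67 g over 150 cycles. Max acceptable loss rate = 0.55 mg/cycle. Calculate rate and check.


Loss = 17.402 - 16.67 = 0.732 g
Rate = 0.732 g / 150 cycles x 1000 = 4.880 mg/cycle
Max = 0.55 mg/cycle
Passes: No


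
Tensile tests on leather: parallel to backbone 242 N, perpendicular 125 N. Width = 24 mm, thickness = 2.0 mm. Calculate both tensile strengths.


Area = 24 x 2.0 = 48.0 mm^2
TS (parallel) = 242 / 48.0 = 5.04 N/mm^2
TS (perpendicular) = 125 / 48.0 = 2.60 N/mm^2


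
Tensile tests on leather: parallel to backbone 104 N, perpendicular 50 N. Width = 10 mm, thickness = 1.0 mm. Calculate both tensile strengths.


Area = 10 x 1.0 = 10.0 mm^2
TS (parallel) = 104 / 10.0 = 10.40 N/mm^2
TS (perpendicular) = 50 / 10.0 = 5.00 N/mm^2


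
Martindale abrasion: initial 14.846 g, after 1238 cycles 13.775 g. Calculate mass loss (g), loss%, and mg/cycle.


Mass loss = 1.071 g
Loss = 7.21%
Rate = 0.865 mg/cycle

Loss = 14.846 - 13.775 = 1.071 g
Loss% = 1.071 / 14.846 x 100 = 7.21%
Rate = 1.071 / 1238 x 1000 = 0.865 mg/cycle


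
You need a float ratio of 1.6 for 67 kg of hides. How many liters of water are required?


Water = hide weight x target ratio
Water = 67 x 1.6 = 107.2 L


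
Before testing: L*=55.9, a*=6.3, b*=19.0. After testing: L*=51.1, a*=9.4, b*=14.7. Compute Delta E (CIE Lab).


Delta E = 7.15


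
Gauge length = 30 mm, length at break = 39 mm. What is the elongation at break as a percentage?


30.0%

Extension = 39 - 30 = 9 mm
Elongation = 9 / 30 x 100 = 30.0%


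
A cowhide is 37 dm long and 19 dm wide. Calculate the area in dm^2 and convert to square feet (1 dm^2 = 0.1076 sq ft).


703 dm^2
75.64 sq ft


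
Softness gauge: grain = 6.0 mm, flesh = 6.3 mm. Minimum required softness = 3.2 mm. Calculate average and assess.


Average softness = 6.15 mm
Meets requirement: Yes

Average = (6.0 + 6.3) / 2 = 6.15 mm
Minimum = 3.2 mm
Meets requirement: Yes


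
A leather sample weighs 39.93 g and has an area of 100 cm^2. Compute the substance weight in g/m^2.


Substance weight = mass / area x 10000
SW = 39.93 / 100 x 10000
SW = 3993.0 g/m^2


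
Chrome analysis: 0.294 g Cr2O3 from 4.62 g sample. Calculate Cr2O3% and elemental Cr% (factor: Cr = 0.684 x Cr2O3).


Cr2O3 = 6.36%
Cr = 4.35%


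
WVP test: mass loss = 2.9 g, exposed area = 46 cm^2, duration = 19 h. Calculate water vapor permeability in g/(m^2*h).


33.18 g/(m^2*h)

WVP = mass_loss / (area x time) x 10000
WVP = 2.9 / (46 x 19) x 10000
WVP = 2.9 / 874 x 10000 = 33.18 g/(m^2*h)


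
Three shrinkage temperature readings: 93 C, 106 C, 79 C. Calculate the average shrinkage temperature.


92.7 C


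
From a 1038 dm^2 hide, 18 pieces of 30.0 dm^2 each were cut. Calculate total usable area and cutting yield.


Usable area = 540.0 dm^2
Yield = 52.0%

Total usable = 18 x 30.0 = 540.0 dm^2
Yield = 540.0 / 1038 x 100 = 52.0%


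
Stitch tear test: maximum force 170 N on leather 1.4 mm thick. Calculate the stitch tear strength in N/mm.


Stitch tear strength = force / thickness
STS = 170 / 1.4 = 121.4 N/mm


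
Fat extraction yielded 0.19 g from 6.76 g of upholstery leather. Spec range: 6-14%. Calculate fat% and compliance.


Fat content = 2.8%
Compliant: No

Fat% = 0.19 / 6.76 x 100 = 2.8%
Spec range: 6-14%
Compliant: No


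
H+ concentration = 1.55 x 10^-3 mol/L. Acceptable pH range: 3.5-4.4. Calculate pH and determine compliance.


pH = 2.81
Compliant: No

pH = -log10(1.55 x 10^-3) = 2.81
Range: 3.5 to 4.4
Compliant: No


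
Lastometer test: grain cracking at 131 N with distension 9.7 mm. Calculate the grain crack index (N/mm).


Grain crack index = force / distension
Index = 131 / 9.7 = 13.5 N/mm


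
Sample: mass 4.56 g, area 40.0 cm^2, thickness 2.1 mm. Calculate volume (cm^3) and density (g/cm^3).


Volume = 8.400 cm^3
Density = 0.543 g/cm^3

Thickness in cm = 2.1 / 10 = 0.21 cm
Volume = 40.0 x 0.21 = 8.400 cm^3
Density = 4.56 / 8.400 = 0.543 g/cm^3


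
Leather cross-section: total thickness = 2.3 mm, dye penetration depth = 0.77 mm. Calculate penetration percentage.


Penetration% = 0.77 / 2.3 x 100
Penetration = 33.5%


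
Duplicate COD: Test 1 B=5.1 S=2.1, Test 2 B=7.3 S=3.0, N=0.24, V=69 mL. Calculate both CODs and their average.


COD1 = (5.1 - 2.1) x 0.24 x 8000 / 69 = 83.5 mg/L
COD2 = (7.3 - 3.0) x 0.24 x 8000 / 69 = 119.7 mg/L
Average = (83.5 + 119.7) / 2 = 101.6 mg/L


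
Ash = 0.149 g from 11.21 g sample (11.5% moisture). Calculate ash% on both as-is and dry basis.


As-is ash% = 0.149 / 11.21 x 100 = 1.33%
Dry mass = 11.21 x (100 - 11.5) / 100 = 9.92085 g
Dry-basis ash% = 0.149 / 9.92085 x 100 = 1.50%


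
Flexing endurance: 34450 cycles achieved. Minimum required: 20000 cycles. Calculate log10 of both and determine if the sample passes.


log10(34450) = 4.54
log10(20000) = 4.30
Passes: Yes


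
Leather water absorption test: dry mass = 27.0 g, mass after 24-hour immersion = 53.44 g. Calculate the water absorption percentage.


97.9%


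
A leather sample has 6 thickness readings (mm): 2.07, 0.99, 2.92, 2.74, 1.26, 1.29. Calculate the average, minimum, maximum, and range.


Average = 1.88 mm
Min = 0.99 mm
Max = 2.92 mm
Range = 1.93 mm


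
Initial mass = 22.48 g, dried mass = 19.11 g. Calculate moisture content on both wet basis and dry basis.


Wet basis = 15.0%
Dry basis = 17.6%

Moisture lost = 22.48 - 19.11 = 3.37 g
Wet basis MC = 3.37 / 22.48 x 100 = 15.0%
Dry basis MC = 3.37 / 19.11 x 100 = 17.6%


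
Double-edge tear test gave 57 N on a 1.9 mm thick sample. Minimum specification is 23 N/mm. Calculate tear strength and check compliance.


Tear strength = 30.0 N/mm
Compliant: Yes


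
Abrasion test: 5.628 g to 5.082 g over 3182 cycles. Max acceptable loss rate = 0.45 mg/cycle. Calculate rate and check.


Loss = 5.628 - 5.082 = 0.546 g
Rate = 0.546 g / 3182 cycles x 1000 = 0.172 mg/cycle
Max = 0.45 mg/cycle
Passes: Yes


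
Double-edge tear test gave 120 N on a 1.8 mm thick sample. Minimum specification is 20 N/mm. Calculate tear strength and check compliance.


Tear strength = 66.7 N/mm
Compliant: Yes

Tear strength = 120 / 1.8 = 66.7 N/mm
Required minimum = 20 N/mm
Compliant: Yes


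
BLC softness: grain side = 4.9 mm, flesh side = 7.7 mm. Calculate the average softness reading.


Average = (4.9 + 7.7) / 2
Average = 6.30 mm


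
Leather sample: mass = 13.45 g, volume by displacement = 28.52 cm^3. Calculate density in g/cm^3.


Density = mass / volume
Density = 13.45 / 28.52 = 0.472 g/cm^3


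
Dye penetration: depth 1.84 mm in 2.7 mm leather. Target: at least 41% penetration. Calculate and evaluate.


Penetration = 68.1%
Meets target: Yes


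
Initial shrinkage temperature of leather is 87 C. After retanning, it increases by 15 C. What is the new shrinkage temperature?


New Ts = 87 + 15 = 102 C


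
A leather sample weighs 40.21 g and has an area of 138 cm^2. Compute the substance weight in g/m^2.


2913.8 g/m^2


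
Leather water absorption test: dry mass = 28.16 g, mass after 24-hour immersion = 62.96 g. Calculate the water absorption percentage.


Water absorbed = 62.96 - 28.16 = 34.80 g
WA% = 34.80 / 28.16 x 100 = 123.6%


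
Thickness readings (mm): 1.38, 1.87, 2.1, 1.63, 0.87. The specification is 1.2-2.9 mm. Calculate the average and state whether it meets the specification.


Average = 1.57 mm
Within specification: Yes


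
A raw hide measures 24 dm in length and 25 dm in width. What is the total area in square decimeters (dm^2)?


Area = length x width
Area = 24 x 25 = 600 dm^2


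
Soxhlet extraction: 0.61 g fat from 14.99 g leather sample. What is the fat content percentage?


4.1%


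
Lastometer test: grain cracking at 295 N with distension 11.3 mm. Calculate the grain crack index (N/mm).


Grain crack index = force / distension
Index = 295 / 11.3 = 26.1 N/mm


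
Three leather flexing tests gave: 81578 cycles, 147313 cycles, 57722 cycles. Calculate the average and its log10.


Average = 95538 cycles
log10 = 4.98


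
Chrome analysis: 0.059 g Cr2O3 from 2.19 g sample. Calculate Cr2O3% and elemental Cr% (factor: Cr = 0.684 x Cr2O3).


Cr2O3 = 2.69%
Cr = 1.84%

Cr2O3% = 0.059 / 2.19 x 100 = 2.69%
Cr% = 2.69 x 0.684 = 1.84%


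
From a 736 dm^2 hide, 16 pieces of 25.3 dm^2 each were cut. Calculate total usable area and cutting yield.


Usable area = 404.8 dm^2
Yield = 55.0%

Total usable = 16 x 25.3 = 404.8 dm^2
Yield = 404.8 / 736 x 100 = 55.0%


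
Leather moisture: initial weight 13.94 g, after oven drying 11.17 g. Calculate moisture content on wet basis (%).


Moisture = 13.94 - 11.17 = 2.77 g
MC = 2.77 / 13.94 x 100 = 19.9%


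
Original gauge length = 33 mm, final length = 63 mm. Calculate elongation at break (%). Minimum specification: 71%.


Extension = 63 - 33 = 30 mm
Elongation = 30 / 33 x 100 = 90.9%
Minimum required: 71%
Meets specification: Yes


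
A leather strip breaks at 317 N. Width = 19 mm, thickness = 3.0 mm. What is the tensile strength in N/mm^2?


Cross-sectional area = 19 x 3.0 = 57.0 mm^2
Tensile strength = 317 / 57.0 = 5.56 N/mm^2


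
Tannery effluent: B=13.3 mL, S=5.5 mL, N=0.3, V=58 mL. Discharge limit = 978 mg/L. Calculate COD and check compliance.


COD = 322.8 mg/L
Compliant: Yes

COD = (13.3 - 5.5) x 0.3 x 8000 / 58 = 322.8 mg/L
Limit: 978 mg/L
Compliant: Yes


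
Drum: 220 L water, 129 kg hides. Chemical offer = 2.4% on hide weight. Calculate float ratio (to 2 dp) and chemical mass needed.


Float ratio = 220 / 129 = 1.71
Chemical = 129 x 2.4 / 100 = 3.096 kg


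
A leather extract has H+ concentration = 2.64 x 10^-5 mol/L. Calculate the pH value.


pH = 4.58


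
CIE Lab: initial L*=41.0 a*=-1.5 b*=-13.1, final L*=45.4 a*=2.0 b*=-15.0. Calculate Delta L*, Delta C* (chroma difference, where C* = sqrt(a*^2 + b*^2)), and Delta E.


Delta L* = 4.4
Delta C* = 1.95
Delta E = 5.93


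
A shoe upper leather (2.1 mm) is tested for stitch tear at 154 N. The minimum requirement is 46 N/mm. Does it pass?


STS = 73.3 N/mm
Passes: Yes


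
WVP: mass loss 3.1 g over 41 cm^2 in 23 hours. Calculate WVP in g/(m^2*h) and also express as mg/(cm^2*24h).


WVP = 3.1 / (41 x 23) x 10000 = 32.87 g/(m^2*h)
Mass loss in mg = 3.1 x 1000 = 3100 mg
Per cm^2 per 24h in mg: 3100 x 24 / (41 x 23) = 74400 / 943 = 78.90 mg/(cm^2*24h)


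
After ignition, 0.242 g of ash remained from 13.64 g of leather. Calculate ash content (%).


1.77%

Ash% = 0.242 / 13.64 x 100
Ash% = 1.77%


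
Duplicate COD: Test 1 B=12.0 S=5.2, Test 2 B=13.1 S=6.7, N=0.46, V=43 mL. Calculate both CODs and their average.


COD1 = 582.0 mg/L
COD2 = 547.7 mg/L
Average = 564.9 mg/L

COD1 = (12.0 - 5.2) x 0.46 x 8000 / 43 = 582.0 mg/L
COD2 = (13.1 - 6.7) x 0.46 x 8000 / 43 = 547.7 mg/L
Average = (582.0 + 547.7) / 2 = 564.9 mg/L


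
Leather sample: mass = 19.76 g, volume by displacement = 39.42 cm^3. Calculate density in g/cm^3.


0.501 g/cm^3

Density = mass / volume
Density = 19.76 / 39.42 = 0.501 g/cm^3


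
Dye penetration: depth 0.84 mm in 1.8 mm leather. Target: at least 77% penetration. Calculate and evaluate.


Penetration = 0.84 / 1.8 x 100 = 46.7%
Target: 77%
Meets target: No


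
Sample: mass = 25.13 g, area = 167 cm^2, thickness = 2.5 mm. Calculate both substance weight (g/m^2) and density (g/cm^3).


SW = 25.13 / 167 x 10000 = 1504.8 g/m^2
Volume = 167 x 2.5 / 10 = 41.75 cm^3
Density = 25.13 / 41.75 = 0.602 g/cm^3


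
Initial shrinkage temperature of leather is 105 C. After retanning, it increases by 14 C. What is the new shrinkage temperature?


New Ts = 105 + 14 = 119 C


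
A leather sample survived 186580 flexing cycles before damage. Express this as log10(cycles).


log10(186580) = 5.27


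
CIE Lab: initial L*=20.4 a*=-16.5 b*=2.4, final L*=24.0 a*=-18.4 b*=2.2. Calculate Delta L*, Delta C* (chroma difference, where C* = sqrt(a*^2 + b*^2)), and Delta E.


Delta L* = 24.0 - 20.4 = 3.6
C1* = sqrt((-16.5)^2 + (2.4)^2) = 16.674
C2* = sqrt((-18.4)^2 + (2.2)^2) = 18.531
Delta C* = 18.531 - 16.674 = 1.86
Delta E = sqrt((3.6)^2 + (-1.9)^2 + (-0.2)^2) = 4.08


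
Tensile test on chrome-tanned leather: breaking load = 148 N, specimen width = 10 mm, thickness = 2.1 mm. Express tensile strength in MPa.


7.05 MPa

Cross-section = 10 x 2.1 = 21.0 mm^2
TS = 148 / 21.0 = 7.05 MPa
(1 N/mm^2 = 1 MPa)


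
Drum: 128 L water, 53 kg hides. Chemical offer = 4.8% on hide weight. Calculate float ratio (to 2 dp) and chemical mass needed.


Float ratio = 128 / 53 = 2.42
Chemical = 53 x 4.8 / 100 = 2.544 kg


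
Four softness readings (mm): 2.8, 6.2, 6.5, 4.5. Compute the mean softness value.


5.00 mm


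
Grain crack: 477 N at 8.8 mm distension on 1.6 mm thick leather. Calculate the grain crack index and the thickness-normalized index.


Crack index = 477 / 8.8 = 54.2 N/mm
Normalized = 54.2 / 1.6 = 33.9 N/mm per mm


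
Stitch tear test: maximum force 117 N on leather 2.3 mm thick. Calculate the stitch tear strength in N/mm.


50.9 N/mm


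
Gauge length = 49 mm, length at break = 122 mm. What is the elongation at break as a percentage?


Extension = 122 - 49 = 73 mm
Elongation = 73 / 49 x 100 = 149.0%


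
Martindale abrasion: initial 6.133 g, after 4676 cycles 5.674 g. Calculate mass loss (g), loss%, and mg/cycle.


Loss = 6.133 - 5.674 = 0.459 g
Loss% = 0.459 / 6.133 x 100 = 7.48%
Rate = 0.459 / 4676 x 1000 = 0.098 mg/cycle


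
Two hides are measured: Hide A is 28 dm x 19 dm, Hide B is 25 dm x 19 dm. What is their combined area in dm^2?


Hide A area = 28 x 19 = 532 dm^2
Hide B area = 25 x 19 = 475 dm^2
Total = 532 + 475 = 1007 dm^2


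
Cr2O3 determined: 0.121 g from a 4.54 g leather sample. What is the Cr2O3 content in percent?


2.67%

Cr2O3% = 0.121 / 4.54 x 100
Cr2O3% = 2.67%


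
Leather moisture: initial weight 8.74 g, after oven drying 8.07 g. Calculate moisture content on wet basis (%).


7.7%


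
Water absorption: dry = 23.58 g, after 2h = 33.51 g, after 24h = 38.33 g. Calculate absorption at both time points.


2h absorption = 42.1%
24h absorption = 62.6%

WA (2h) = (33.51 - 23.58) / 23.58 x 100 = 42.1%
WA (24h) = (38.33 - 23.58) / 23.58 x 100 = 62.6%


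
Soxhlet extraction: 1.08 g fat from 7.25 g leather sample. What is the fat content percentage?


14.9%


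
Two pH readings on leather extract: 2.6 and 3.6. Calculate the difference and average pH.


Difference = |2.6 - 3.6| = 1.0
Average = (2.6 + 3.6) / 2 = 3.10


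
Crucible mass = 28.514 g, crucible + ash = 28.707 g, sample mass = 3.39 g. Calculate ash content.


Ash mass = 0.193 g
Ash content = 5.69%

Ash mass = 28.707 - 28.514 = 0.193 g
Ash% = 0.193 / 3.39 x 100 = 5.69%


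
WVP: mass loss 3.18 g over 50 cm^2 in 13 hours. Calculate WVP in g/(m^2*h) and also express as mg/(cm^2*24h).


WVP = 48.92 g/(m^2*h)
Daily rate = 117.42 mg/(cm^2*24h)

WVP = 3.18 / (50 x 13) x 10000 = 48.92 g/(m^2*h)
Mass loss in mg = 3.18 x 1000 = 3180 mg
Per cm^2 per 24h in mg: 3180 x 24 / (50 x 13) = 76320 / 650 = 117.42 mg/(cm^2*24h)


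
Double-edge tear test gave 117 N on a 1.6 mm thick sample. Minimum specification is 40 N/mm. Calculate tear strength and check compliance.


Tear strength = 117 / 1.6 = 73.1 N/mm
Required minimum = 40 N/mm
Compliant: Yes


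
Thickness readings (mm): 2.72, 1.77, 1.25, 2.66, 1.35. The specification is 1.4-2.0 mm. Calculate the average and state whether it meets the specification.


Sum = 9.75
Average = 9.75 / 5 = 1.95 mm
Specification range: 1.4 to 2.0 mm
Within spec: Yes


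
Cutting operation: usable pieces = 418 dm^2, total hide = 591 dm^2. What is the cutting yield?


Yield = usable / total x 100
Yield = 418 / 591 x 100 = 70.7%


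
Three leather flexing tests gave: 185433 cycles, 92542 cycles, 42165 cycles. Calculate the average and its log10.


Average = 106713 cycles
log10 = 5.03

Average = (185433 + 92542 + 42165) / 3 = 106713 cycles
log10(106713) = 5.03


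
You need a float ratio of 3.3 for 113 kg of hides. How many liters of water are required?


372.9 L

Water = hide weight x target ratio
Water = 113 x 3.3 = 372.9 L


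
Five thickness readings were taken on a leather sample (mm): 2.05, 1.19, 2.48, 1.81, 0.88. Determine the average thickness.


Sum = 2.05 + 1.19 + 2.48 + 1.81 + 0.88 = 8.41
Average = 8.41 / 5 = 1.68 mm


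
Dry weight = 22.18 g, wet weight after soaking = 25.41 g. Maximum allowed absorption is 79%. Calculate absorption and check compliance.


WA = (25.41 - 22.18) / 22.18 x 100 = 14.6%
Maximum allowed: 79%
Compliant: Yes


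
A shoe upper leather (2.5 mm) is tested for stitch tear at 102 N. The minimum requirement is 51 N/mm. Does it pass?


STS = 40.8 N/mm
Passes: No

STS = 102 / 2.5 = 40.8 N/mm
Minimum required: 51 N/mm
Passes: No


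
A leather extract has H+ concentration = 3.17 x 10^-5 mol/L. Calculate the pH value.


pH = 4.50


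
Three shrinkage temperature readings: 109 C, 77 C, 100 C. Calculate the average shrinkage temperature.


95.3 C


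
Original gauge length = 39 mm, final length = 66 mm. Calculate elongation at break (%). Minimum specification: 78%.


Elongation = 69.2%
Meets spec: No

Extension = 66 - 39 = 27 mm
Elongation = 27 / 39 x 100 = 69.2%
Minimum required: 78%
Meets specification: No


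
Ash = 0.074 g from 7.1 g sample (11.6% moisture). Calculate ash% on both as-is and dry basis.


As-is ash = 1.04%
Dry-basis ash = 1.18%

As-is ash% = 0.074 / 7.1 x 100 = 1.04%
Dry mass = 7.1 x (100 - 11.6) / 100 = 6.2764 g
Dry-basis ash% = 0.074 / 6.2764 x 100 = 1.18%


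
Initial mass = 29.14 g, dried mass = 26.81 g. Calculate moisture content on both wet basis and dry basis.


Moisture lost = 29.14 - 26.81 = 2.33 g
Wet basis MC = 2.33 / 29.14 x 100 = 8.0%
Dry basis MC = 2.33 / 26.81 x 100 = 8.7%


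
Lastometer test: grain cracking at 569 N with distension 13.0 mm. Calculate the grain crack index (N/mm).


43.8 N/mm


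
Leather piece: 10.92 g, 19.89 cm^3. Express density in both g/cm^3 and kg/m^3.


Density = 10.92 / 19.89 = 0.549 g/cm^3
Convert: 0.549 x 1000 = 549 kg/m^3


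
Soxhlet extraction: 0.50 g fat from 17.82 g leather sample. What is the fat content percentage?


Fat content = 0.50 / 17.82 x 100
Fat = 2.8%


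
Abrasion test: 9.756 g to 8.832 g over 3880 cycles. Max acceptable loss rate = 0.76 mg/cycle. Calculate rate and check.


Loss = 9.756 - 8.832 = 0.924 g
Rate = 0.924 g / 3880 cycles x 1000 = 0.238 mg/cycle
Max = 0.76 mg/cycle
Passes: Yes


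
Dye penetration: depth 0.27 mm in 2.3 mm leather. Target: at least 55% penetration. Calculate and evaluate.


Penetration = 0.27 / 2.3 x 100 = 11.7%
Target: 55%
Meets target: No


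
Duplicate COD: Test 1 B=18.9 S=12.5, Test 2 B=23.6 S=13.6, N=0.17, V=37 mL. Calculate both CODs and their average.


COD1 = 235.2 mg/L
COD2 = 367.6 mg/L
Average = 301.4 mg/L

COD1 = (18.9 - 12.5) x 0.17 x 8000 / 37 = 235.2 mg/L
COD2 = (23.6 - 13.6) x 0.17 x 8000 / 37 = 367.6 mg/L
Average = (235.2 + 367.6) / 2 = 301.4 mg/L


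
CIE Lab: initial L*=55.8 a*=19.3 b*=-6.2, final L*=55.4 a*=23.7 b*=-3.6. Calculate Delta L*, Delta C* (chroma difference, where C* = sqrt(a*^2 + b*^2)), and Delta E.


Delta L* = 55.4 - 55.8 = -0.4
C1* = sqrt((19.3)^2 + (-6.2)^2) = 20.271
C2* = sqrt((23.7)^2 + (-3.6)^2) = 23.972
Delta C* = 23.972 - 20.271 = 3.70
Delta E = sqrt((-0.4)^2 + (4.4)^2 + (2.6)^2) = 5.13


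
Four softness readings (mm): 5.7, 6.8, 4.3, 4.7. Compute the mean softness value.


5.38 mm


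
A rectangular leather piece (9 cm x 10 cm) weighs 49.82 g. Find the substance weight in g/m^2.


5535.6 g/m^2


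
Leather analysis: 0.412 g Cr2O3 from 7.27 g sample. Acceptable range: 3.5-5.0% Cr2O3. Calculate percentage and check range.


Cr2O3% = 0.412 / 7.27 x 100 = 5.67%
Acceptable range: 3.5 to 5.0%
Within range: No


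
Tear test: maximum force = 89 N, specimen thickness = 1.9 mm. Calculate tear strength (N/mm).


46.8 N/mm


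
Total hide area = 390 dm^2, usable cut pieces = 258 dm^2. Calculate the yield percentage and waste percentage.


Yield = 66.2%
Waste = 33.8%

Yield = 258 / 390 x 100 = 66.2%
Waste = 390 - 258 = 132 dm^2
Waste% = 100 - 66.2 = 33.8%


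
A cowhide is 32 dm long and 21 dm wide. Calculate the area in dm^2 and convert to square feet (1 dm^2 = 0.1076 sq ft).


672 dm^2
72.31 sq ft

Area = 32 x 21 = 672 dm^2
Conversion: 672 x 0.1076 = 72.31 sq ft


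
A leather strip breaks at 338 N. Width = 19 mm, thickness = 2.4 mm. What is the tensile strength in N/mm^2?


7.41 N/mm^2

Cross-sectional area = 19 x 2.4 = 45.6 mm^2
Tensile strength = 338 / 45.6 = 7.41 N/mm^2


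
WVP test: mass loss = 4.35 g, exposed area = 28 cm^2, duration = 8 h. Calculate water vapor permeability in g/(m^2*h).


WVP = mass_loss / (area x time) x 10000
WVP = 4.35 / (28 x 8) x 10000
WVP = 4.35 / 224 x 10000 = 194.20 g/(m^2*h)


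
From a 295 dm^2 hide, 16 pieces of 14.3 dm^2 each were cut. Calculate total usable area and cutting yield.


Usable area = 228.8 dm^2
Yield = 77.6%

Total usable = 16 x 14.3 = 228.8 dm^2
Yield = 228.8 / 295 x 100 = 77.6%


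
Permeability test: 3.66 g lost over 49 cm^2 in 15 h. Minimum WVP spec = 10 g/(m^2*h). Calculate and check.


WVP = 49.80 g/(m^2*h)
Meets specification: Yes


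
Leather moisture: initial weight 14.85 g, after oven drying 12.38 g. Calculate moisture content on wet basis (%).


Moisture = 14.85 - 12.38 = 2.47 g
MC = 2.47 / 14.85 x 100 = 16.6%


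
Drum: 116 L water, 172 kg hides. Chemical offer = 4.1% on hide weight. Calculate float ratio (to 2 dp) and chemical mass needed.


Float ratio = 0.67
Chemical needed = 7.052 kg

Float ratio = 116 / 172 = 0.67
Chemical = 172 x 4.1 / 100 = 7.052 kg


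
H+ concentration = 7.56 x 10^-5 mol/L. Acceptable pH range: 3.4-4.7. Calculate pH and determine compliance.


pH = -log10(7.56 x 10^-5) = 4.12
Range: 3.4 to 4.7
Compliant: Yes


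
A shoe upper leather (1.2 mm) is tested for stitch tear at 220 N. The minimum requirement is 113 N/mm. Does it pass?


STS = 220 / 1.2 = 183.3 N/mm
Minimum required: 113 N/mm
Passes: Yes


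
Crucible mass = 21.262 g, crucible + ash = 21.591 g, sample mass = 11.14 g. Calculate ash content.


Ash mass = 0.329 g
Ash content = 2.95%


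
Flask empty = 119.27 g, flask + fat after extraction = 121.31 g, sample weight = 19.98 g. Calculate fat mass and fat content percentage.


Fat mass = 2.04 g
Fat content = 10.2%

Fat mass = 121.31 - 119.27 = 2.04 g
Fat% = 2.04 / 19.98 x 100 = 10.2%


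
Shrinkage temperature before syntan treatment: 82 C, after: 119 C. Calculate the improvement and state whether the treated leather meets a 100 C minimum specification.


Improvement = 119 - 82 = 37 C
Spec check: 119 C >= 100 C? Yes


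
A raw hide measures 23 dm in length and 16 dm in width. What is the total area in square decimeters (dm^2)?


368 dm^2


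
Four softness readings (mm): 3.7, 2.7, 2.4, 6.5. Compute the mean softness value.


Sum = 3.7 + 2.7 + 2.4 + 6.5
Mean = 15.3 / 4 = 3.83 mm


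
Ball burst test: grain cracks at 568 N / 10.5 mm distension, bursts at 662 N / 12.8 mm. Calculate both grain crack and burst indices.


Crack index = 54.1 N/mm
Burst index = 51.7 N/mm


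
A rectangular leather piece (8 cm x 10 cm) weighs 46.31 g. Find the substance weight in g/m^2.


5788.8 g/m^2


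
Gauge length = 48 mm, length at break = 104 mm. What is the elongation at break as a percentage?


116.7%

Extension = 104 - 48 = 56 mm
Elongation = 56 / 48 x 100 = 116.7%


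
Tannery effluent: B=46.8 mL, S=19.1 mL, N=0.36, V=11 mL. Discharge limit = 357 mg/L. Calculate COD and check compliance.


COD = 7252.4 mg/L
Compliant: No

COD = (46.8 - 19.1) x 0.36 x 8000 / 11 = 7252.4 mg/L
Limit: 357 mg/L
Compliant: No


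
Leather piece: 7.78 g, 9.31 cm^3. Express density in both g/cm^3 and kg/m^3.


Density = 7.78 / 9.31 = 0.836 g/cm^3
Convert: 0.836 x 1000 = 836 kg/m^3


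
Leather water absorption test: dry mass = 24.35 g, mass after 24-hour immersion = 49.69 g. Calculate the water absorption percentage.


Water absorbed = 49.69 - 24.35 = 25.34 g
WA% = 25.34 / 24.35 x 100 = 104.1%


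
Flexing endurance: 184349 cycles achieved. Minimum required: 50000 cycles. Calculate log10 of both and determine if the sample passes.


log10(184349) = 5.27
log10(50000) = 4.70
Passes: Yes


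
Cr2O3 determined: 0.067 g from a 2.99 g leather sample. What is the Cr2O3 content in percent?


Cr2O3% = 0.067 / 2.99 x 100
Cr2O3% = 2.24%


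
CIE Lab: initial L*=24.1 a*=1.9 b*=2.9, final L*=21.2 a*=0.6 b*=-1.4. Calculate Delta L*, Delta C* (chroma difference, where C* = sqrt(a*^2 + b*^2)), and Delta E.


Delta L* = 21.2 - 24.1 = -2.9
C1* = sqrt((1.9)^2 + (2.9)^2) = 3.467
C2* = sqrt((0.6)^2 + (-1.4)^2) = 1.523
Delta C* = 1.523 - 3.467 = -1.94
Delta E = sqrt((-2.9)^2 + (-1.3)^2 + (-4.3)^2) = 5.35


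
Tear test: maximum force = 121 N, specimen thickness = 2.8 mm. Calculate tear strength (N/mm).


43.2 N/mm

Tear strength = force / thickness
Tear = 121 / 2.8 = 43.2 N/mm


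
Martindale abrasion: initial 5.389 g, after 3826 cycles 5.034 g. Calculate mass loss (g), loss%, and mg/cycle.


Mass loss = 0.355 g
Loss = 6.59%
Rate = 0.093 mg/cycle

Loss = 5.389 - 5.034 = 0.355 g
Loss% = 0.355 / 5.389 x 100 = 6.59%
Rate = 0.355 / 3826 x 1000 = 0.093 mg/cycle


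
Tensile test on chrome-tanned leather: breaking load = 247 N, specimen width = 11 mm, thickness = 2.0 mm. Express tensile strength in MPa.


11.23 MPa

Cross-section = 11 x 2.0 = 22.0 mm^2
TS = 247 / 22.0 = 11.23 MPa
(1 N/mm^2 = 1 MPa)


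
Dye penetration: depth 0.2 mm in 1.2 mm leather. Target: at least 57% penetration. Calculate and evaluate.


Penetration = 0.2 / 1.2 x 100 = 16.7%
Target: 57%
Meets target: No


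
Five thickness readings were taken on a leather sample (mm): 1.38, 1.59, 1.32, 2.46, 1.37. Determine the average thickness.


Sum = 1.38 + 1.59 + 1.32 + 2.46 + 1.37 = 8.12
Average = 8.12 / 5 = 1.62 mm


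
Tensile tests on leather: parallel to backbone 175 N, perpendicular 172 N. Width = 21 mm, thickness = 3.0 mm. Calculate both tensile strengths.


Parallel = 2.78 N/mm^2
Perpendicular = 2.73 N/mm^2


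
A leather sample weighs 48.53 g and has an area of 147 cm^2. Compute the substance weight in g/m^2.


3301.4 g/m^2


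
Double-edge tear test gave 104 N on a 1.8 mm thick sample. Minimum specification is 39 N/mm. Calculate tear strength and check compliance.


Tear strength = 57.8 N/mm
Compliant: Yes

Tear strength = 104 / 1.8 = 57.8 N/mm
Required minimum = 39 N/mm
Compliant: Yes


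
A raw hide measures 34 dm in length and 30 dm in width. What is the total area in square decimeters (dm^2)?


1020 dm^2

Area = length x width
Area = 34 x 30 = 1020 dm^2


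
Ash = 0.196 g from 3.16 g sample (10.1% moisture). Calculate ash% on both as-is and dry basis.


As-is ash = 6.20%
Dry-basis ash = 6.90%

As-is ash% = 0.196 / 3.16 x 100 = 6.20%
Dry mass = 3.16 x (100 - 10.1) / 100 = 2.84084 g
Dry-basis ash% = 0.196 / 2.84084 x 100 = 6.90%


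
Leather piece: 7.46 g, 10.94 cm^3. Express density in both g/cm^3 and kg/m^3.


0.682 g/cm^3
682 kg/m^3


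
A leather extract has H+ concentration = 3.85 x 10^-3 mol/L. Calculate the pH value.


pH = 2.41

pH = -log10[H+]
pH = -log10(3.85 x 10^-3) = 2.41


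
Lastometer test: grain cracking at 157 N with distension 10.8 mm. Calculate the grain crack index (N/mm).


14.5 N/mm

Grain crack index = force / distension
Index = 157 / 10.8 = 14.5 N/mm


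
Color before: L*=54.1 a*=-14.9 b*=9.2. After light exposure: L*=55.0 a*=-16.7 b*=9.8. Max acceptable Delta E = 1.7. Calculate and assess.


Delta E = 2.10
Passes: No


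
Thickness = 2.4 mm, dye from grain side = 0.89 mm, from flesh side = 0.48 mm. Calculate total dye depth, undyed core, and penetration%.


Total dyed = 1.37 mm
Undyed core = 1.03 mm
Penetration = 57.1%


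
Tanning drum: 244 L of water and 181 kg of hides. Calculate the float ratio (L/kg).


Float ratio = water / hide weight
Ratio = 244 / 181 = 1.3


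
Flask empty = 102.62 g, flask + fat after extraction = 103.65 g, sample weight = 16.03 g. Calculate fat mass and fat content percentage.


Fat mass = 1.03 g
Fat content = 6.4%

Fat mass = 103.65 - 102.62 = 1.03 g
Fat% = 1.03 / 16.03 x 100 = 6.4%


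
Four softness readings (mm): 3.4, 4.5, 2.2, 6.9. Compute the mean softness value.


4.25 mm

Sum = 3.4 + 4.5 + 2.2 + 6.9
Mean = 17.0 / 4 = 4.25 mm


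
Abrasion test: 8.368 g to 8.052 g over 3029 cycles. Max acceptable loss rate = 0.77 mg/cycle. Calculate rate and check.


Loss = 8.368 - 8.052 = 0.316 g
Rate = 0.316 g / 3029 cycles x 1000 = 0.104 mg/cycle
Max = 0.77 mg/cycle
Passes: Yes


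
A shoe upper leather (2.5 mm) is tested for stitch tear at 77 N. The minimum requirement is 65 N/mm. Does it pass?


STS = 30.8 N/mm
Passes: No


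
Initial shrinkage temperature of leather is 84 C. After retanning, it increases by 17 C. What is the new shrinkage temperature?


101 C

New Ts = 84 + 17 = 101 C
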